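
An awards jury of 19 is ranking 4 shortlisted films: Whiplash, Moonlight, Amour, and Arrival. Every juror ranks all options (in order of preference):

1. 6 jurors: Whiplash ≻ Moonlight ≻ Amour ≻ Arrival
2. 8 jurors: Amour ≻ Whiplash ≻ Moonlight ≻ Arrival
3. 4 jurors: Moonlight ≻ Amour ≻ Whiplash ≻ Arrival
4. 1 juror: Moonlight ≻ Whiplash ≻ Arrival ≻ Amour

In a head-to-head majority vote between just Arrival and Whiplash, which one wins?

Whiplash

Voters preferring Arrival to Whiplash: 0; preferring Whiplash to Arrival: 19.
Whiplash wins the head-to-head.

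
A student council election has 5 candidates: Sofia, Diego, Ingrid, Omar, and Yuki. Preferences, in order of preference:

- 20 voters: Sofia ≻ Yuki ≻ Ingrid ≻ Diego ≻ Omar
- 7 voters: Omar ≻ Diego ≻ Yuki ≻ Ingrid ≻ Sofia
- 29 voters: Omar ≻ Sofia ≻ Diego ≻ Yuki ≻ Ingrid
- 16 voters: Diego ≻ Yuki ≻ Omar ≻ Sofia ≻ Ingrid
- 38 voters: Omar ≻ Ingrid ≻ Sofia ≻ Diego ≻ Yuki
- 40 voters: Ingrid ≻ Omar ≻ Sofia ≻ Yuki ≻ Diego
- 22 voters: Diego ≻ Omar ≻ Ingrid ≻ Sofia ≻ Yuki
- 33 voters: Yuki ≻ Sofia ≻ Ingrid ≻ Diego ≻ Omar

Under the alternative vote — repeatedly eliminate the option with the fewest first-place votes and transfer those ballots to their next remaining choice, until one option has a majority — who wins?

Round 1: Sofia 20, Diego 38, Ingrid 40, Omar 74, Yuki 33. Eliminate Sofia.
Round 2: Diego 38, Ingrid 40, Omar 74, Yuki 53. Eliminate Diego.
Round 3: Ingrid 40, Omar 96, Yuki 69. Eliminate Ingrid.
Round 4: Omar 136, Yuki 69. Omar has a majority.

Omar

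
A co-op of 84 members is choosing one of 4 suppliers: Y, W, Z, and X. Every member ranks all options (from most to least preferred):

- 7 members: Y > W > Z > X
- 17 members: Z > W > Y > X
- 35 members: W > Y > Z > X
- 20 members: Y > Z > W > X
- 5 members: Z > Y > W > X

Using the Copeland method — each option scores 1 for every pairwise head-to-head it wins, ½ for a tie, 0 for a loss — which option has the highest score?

W

Y: beats Z and X; loses to W → score 2.
W: beats Y and X; ties Z → score 2.5.
Z: beats X; ties W; loses to Y → score 1.5.
X: loses to Y, W, and Z → score 0.
W has the best pairwise record.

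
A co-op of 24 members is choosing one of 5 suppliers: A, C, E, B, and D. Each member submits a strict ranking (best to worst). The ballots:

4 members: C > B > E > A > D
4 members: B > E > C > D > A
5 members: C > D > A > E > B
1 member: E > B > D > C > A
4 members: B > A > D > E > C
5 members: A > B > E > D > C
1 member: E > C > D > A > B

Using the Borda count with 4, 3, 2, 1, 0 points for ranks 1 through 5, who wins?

B

A: 4·1 + 4·0 + 5·2 + 1·0 + 4·3 + 5·4 + 1·1 = 47
C: 4·4 + 4·2 + 5·4 + 1·1 + 4·0 + 5·0 + 1·3 = 48
E: 4·2 + 4·3 + 5·1 + 1·4 + 4·1 + 5·2 + 1·4 = 47
B: 4·3 + 4·4 + 5·0 + 1·3 + 4·4 + 5·3 + 1·0 = 62
D: 4·0 + 4·1 + 5·3 + 1·2 + 4·2 + 5·1 + 1·2 = 36
B has the highest Borda score (62).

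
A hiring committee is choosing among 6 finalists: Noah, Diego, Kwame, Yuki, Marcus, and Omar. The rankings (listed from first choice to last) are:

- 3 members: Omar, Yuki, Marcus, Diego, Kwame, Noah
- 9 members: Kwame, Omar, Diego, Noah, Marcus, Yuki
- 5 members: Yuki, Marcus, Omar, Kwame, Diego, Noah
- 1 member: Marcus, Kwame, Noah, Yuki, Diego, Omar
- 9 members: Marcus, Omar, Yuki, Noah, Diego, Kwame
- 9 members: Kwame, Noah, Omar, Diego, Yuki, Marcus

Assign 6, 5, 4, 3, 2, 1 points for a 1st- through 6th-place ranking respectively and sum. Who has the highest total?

Noah: 3·1 + 9·3 + 5·1 + 1·4 + 9·3 + 9·5 = 111
Diego: 3·3 + 9·4 + 5·2 + 1·2 + 9·2 + 9·3 = 102
Kwame: 3·2 + 9·6 + 5·3 + 1·5 + 9·1 + 9·6 = 143
Yuki: 3·5 + 9·1 + 5·6 + 1·3 + 9·4 + 9·2 = 111
Marcus: 3·4 + 9·2 + 5·5 + 1·6 + 9·6 + 9·1 = 124
Omar: 3·6 + 9·5 + 5·4 + 1·1 + 9·5 + 9·4 = 165
Omar has the highest Borda score (165).

Omar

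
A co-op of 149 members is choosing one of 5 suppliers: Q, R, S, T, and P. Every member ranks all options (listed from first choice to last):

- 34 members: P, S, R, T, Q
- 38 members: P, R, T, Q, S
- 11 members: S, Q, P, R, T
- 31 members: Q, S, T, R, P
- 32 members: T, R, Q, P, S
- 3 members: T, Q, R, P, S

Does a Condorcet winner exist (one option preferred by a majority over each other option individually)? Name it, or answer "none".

none

Checking pairwise contests:
R beats Q 104–45.
S beats R 76–73.
Q beats S 104–45.
R beats T 83–66.
Q beats P 77–72.
Every option loses at least one head-to-head, so there is no Condorcet winner.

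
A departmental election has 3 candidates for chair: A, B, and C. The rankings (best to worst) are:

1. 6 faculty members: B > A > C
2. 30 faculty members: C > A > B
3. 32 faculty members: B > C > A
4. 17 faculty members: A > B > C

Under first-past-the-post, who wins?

B

First-place votes: A 17, B 38, C 30.
B has the most first-place votes.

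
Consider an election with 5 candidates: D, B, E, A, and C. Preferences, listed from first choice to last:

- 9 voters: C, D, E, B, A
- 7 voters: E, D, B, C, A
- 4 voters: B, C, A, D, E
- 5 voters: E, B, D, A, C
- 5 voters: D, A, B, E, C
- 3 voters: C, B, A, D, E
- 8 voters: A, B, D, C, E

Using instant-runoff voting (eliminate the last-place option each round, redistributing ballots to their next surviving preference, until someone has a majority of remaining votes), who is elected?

Round 1: D 5, B 4, E 12, A 8, C 12. Eliminate B.
Round 2: D 5, E 12, A 8, C 16. Eliminate D.
Round 3: E 12, A 13, C 16. Eliminate E.
Round 4: A 18, C 23. C has a majority.

C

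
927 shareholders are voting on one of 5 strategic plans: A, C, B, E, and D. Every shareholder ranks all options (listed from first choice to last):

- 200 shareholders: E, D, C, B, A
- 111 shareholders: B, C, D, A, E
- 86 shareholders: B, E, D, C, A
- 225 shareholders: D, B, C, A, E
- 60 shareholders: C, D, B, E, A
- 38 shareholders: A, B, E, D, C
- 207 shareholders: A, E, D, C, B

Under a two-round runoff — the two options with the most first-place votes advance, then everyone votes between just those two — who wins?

D

Round 1 first-place votes: A 245, C 60, B 197, E 200, D 225.
A and D advance.
Runoff: A is preferred to D by 245 voters; D by 682.
D wins the runoff.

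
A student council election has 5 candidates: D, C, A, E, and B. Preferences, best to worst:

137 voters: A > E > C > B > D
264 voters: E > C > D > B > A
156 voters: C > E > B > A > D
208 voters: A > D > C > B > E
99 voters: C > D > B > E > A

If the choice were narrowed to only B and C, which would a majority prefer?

Voters preferring B to C: 0; preferring C to B: 864.
C wins the head-to-head.

C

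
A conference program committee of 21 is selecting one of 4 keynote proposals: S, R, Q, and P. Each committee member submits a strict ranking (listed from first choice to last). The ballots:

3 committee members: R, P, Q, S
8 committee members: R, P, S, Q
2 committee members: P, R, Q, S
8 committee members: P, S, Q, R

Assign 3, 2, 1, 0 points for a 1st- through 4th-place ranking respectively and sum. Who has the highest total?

S: 3·0 + 8·1 + 2·0 + 8·2 = 24
R: 3·3 + 8·3 + 2·2 + 8·0 = 37
Q: 3·1 + 8·0 + 2·1 + 8·1 = 13
P: 3·2 + 8·2 + 2·3 + 8·3 = 52
P has the highest Borda score (52).

P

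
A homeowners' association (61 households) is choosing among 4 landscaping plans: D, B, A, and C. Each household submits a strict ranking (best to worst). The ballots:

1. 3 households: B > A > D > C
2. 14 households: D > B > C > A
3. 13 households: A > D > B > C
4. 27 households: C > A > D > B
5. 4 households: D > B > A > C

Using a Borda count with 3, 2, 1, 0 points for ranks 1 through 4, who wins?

D

D: 3·1 + 14·3 + 13·2 + 27·1 + 4·3 = 110
B: 3·3 + 14·2 + 13·1 + 27·0 + 4·2 = 58
A: 3·2 + 14·0 + 13·3 + 27·2 + 4·1 = 103
C: 3·0 + 14·1 + 13·0 + 27·3 + 4·0 = 95
D has the highest Borda score (110).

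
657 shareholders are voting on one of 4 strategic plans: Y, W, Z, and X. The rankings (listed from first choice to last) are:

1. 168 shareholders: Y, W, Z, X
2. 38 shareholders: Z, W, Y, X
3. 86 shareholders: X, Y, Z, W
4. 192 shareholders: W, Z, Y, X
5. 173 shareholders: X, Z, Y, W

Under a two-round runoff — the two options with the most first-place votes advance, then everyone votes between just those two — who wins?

W

Round 1 first-place votes: Y 168, W 192, Z 38, X 259.
X and W advance.
Runoff: X is preferred to W by 259 voters; W by 398.
W wins the runoff.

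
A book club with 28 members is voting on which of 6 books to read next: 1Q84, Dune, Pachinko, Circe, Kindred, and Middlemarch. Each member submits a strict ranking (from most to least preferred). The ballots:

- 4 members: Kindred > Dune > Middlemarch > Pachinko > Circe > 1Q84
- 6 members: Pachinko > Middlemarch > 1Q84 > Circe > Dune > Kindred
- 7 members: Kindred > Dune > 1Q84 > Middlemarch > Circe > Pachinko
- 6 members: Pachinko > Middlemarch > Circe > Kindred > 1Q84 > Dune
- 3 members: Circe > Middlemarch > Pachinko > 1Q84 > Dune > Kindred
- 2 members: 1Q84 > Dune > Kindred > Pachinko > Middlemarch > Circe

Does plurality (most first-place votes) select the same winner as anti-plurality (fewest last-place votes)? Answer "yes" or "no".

Plurality — first-place votes: 1Q84 2, Dune 0, Pachinko 12, Circe 3, Kindred 11, Middlemarch 0. Winner: Pachinko.
Anti-plurality — last-place votes: 1Q84 4, Dune 6, Pachinko 7, Circe 2, Kindred 9, Middlemarch 0. Winner: Middlemarch.
The two methods disagree.

no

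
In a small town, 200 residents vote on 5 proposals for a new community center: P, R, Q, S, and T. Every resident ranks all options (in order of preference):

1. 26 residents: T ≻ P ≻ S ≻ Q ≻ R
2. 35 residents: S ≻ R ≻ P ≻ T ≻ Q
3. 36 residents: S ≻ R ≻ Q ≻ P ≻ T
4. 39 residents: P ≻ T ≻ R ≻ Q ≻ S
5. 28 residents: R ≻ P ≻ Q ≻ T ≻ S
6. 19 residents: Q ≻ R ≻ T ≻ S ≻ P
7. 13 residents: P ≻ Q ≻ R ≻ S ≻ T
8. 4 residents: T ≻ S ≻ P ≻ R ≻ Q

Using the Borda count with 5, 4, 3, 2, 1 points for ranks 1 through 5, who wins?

R

P: 26·4 + 35·3 + 36·2 + 39·5 + 28·4 + 19·1 + 13·5 + 4·3 = 684
R: 26·1 + 35·4 + 36·4 + 39·3 + 28·5 + 19·4 + 13·3 + 4·2 = 690
Q: 26·2 + 35·1 + 36·3 + 39·2 + 28·3 + 19·5 + 13·4 + 4·1 = 508
S: 26·3 + 35·5 + 36·5 + 39·1 + 28·1 + 19·2 + 13·2 + 4·4 = 580
T: 26·5 + 35·2 + 36·1 + 39·4 + 28·2 + 19·3 + 13·1 + 4·5 = 538
R has the highest Borda score (690).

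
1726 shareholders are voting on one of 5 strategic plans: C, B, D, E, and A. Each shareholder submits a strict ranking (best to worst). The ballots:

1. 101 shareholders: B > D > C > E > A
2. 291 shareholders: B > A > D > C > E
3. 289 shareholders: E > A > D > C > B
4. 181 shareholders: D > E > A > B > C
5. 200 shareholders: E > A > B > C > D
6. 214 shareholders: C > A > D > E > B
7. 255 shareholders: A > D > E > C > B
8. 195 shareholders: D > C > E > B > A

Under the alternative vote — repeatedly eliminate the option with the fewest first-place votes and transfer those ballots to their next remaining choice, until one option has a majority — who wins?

Round 1: C 214, B 392, D 376, E 489, A 255. Eliminate C.
Round 2: B 392, D 376, E 489, A 469. Eliminate D.
Round 3: B 392, E 865, A 469. E has a majority.

E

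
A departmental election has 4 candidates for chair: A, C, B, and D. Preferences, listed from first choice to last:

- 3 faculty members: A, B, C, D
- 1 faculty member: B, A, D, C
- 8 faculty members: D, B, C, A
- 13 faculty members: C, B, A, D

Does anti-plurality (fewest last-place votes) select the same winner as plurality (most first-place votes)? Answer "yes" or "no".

Anti-plurality — last-place votes: A 8, C 1, B 0, D 16. Winner: B.
Plurality — first-place votes: A 3, C 13, B 1, D 8. Winner: C.
The two methods disagree.

no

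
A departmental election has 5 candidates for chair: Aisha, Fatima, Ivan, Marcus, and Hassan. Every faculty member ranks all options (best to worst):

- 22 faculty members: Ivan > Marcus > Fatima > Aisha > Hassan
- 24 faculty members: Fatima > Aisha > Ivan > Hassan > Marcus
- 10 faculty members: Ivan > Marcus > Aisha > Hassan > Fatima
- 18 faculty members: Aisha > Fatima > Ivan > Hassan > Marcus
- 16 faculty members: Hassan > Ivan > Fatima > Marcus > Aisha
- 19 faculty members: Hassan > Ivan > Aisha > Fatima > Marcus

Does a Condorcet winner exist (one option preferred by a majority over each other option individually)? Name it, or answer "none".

Ivan vs Aisha: 67–42 for Ivan.
Ivan vs Fatima: 67–42 for Ivan.
Ivan vs Marcus: 109–0 for Ivan.
Ivan vs Hassan: 74–35 for Ivan.
Ivan beats every other option head-to-head.

Ivan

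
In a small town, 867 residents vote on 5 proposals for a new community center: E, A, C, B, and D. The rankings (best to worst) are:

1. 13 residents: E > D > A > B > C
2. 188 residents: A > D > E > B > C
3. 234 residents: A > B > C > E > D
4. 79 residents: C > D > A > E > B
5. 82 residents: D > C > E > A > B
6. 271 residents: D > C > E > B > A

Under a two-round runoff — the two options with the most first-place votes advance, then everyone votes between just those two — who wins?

Round 1 first-place votes: E 13, A 422, C 79, B 0, D 353.
A and D advance.
Runoff: A is preferred to D by 422 voters; D by 445.
D wins the runoff.

D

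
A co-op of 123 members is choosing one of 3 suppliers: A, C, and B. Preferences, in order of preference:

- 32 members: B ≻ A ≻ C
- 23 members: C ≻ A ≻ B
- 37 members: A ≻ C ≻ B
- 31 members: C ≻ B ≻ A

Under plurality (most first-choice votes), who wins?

First-place votes: A 37, C 54, B 32.
C has the most first-place votes.

C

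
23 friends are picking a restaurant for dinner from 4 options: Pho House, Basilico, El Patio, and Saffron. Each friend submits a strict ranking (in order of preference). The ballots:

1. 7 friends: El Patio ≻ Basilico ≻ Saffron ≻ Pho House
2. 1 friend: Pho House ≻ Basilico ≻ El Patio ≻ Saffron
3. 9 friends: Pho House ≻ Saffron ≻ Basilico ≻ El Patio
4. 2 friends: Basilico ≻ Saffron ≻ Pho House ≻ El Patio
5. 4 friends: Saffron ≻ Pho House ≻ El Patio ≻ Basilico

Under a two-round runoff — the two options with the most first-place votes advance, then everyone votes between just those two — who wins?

Round 1 first-place votes: Pho House 10, Basilico 2, El Patio 7, Saffron 4.
Pho House and El Patio advance.
Runoff: Pho House is preferred to El Patio by 16 voters; El Patio by 7.
Pho House wins the runoff.

Pho House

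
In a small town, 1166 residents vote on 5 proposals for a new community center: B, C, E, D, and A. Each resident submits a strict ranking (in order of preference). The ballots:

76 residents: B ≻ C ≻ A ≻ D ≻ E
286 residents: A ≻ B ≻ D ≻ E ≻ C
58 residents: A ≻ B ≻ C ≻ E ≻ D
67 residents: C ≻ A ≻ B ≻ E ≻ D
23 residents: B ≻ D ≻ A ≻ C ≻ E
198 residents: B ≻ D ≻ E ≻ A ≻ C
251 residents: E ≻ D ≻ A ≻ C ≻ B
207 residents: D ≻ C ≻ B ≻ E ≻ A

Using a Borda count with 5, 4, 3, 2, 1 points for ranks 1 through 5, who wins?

B: 76·5 + 286·4 + 58·4 + 67·3 + 23·5 + 198·5 + 251·1 + 207·3 = 3934
C: 76·4 + 286·1 + 58·3 + 67·5 + 23·2 + 198·1 + 251·2 + 207·4 = 2673
E: 76·1 + 286·2 + 58·2 + 67·2 + 23·1 + 198·3 + 251·5 + 207·2 = 3184
D: 76·2 + 286·3 + 58·1 + 67·1 + 23·4 + 198·4 + 251·4 + 207·5 = 4058
A: 76·3 + 286·5 + 58·5 + 67·4 + 23·3 + 198·2 + 251·3 + 207·1 = 3641
D has the highest Borda score (4058).

D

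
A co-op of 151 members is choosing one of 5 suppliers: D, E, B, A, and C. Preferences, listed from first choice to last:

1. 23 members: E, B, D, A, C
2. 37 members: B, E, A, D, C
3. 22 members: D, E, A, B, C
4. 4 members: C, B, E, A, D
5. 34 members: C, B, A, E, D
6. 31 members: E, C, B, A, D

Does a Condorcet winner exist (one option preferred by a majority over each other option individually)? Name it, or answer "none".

E vs D: 129–22 for E.
E vs B: 76–75 for E.
E vs A: 117–34 for E.
E vs C: 113–38 for E.
E beats every other option head-to-head.

E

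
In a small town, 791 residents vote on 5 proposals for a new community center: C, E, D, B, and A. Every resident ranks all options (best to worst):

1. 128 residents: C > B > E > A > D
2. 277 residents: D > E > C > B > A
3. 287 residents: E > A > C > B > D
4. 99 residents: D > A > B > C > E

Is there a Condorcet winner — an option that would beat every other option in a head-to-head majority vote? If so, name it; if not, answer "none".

E vs C: 564–227 for E.
E vs D: 415–376 for E.
E vs B: 564–227 for E.
E vs A: 692–99 for E.
E beats every other option head-to-head.

E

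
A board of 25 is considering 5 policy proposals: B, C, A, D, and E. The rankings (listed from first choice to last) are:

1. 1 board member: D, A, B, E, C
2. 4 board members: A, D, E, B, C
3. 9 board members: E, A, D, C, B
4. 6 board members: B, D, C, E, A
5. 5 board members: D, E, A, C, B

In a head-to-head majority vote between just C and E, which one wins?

Voters preferring C to E: 6; preferring E to C: 19.
E wins the head-to-head.

E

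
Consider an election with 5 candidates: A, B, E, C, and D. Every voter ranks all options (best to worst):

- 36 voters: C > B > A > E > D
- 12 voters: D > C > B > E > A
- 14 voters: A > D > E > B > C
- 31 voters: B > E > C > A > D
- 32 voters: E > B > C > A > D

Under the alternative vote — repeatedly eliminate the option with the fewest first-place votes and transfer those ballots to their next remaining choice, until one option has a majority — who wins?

Round 1: A 14, B 31, E 32, C 36, D 12. Eliminate D.
Round 2: A 14, B 31, E 32, C 48. Eliminate A.
Round 3: B 31, E 46, C 48. Eliminate B.
Round 4: E 77, C 48. E has a majority.

E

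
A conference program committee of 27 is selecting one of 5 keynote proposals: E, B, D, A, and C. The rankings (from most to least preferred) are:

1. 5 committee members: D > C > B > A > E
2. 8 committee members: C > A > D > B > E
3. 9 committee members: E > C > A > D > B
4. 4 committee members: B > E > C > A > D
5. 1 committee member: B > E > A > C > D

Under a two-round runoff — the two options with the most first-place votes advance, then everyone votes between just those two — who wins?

Round 1 first-place votes: E 9, B 5, D 5, A 0, C 8.
E and C advance.
Runoff: E is preferred to C by 14 voters; C by 13.
E wins the runoff.

E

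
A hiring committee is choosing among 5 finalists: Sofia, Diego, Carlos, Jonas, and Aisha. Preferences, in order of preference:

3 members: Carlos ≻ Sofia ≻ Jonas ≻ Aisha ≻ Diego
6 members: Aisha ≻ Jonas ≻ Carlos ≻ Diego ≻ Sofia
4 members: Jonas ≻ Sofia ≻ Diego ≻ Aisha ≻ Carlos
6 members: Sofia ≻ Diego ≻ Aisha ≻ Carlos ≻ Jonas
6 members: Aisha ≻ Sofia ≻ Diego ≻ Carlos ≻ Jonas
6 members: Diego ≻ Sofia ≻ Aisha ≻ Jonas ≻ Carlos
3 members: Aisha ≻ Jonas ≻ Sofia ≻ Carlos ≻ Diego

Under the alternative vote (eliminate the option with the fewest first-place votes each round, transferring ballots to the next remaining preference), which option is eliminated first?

Carlos

Round 1: Sofia 6, Diego 6, Carlos 3, Jonas 4, Aisha 15. Eliminate Carlos.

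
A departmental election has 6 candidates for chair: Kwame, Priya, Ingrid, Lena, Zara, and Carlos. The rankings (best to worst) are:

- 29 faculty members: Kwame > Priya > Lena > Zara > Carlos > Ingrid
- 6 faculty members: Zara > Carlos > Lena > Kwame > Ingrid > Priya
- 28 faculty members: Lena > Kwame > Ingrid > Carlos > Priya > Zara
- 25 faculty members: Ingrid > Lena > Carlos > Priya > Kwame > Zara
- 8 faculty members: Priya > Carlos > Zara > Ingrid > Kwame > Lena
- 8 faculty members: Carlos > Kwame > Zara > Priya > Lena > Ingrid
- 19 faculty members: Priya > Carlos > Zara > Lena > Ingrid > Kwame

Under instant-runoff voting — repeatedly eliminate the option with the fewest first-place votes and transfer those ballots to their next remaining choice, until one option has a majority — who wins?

Round 1: Kwame 29, Priya 27, Ingrid 25, Lena 28, Zara 6, Carlos 8. Eliminate Zara.
Round 2: Kwame 29, Priya 27, Ingrid 25, Lena 28, Carlos 14. Eliminate Carlos.
Round 3: Kwame 37, Priya 27, Ingrid 25, Lena 34. Eliminate Ingrid.
Round 4: Kwame 37, Priya 27, Lena 59. Eliminate Priya.
Round 5: Kwame 45, Lena 78. Lena has a majority.

Lena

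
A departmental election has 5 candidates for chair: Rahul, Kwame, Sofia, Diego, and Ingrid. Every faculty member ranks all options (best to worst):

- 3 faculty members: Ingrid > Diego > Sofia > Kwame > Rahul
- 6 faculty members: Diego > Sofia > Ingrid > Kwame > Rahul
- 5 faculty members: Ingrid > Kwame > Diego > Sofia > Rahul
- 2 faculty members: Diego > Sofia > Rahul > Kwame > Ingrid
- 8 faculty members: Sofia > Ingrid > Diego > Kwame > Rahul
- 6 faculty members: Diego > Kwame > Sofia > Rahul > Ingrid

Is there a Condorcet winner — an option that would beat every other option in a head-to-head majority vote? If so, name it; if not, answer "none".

Checking pairwise contests:
Kwame beats Rahul 28–2.
Sofia beats Kwame 19–11.
Diego beats Sofia 22–8.
Ingrid beats Diego 16–14.
Sofia beats Ingrid 22–8.
Every option loses at least one head-to-head, so there is no Condorcet winner.

none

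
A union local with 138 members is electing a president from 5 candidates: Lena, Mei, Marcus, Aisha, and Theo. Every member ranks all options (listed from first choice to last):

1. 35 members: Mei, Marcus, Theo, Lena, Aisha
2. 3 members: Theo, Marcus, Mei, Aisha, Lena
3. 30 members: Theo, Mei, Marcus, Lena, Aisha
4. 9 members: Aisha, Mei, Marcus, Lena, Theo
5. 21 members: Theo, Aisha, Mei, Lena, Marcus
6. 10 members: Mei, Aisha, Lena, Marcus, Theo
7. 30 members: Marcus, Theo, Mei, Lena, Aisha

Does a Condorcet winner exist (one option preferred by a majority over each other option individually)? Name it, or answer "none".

Checking pairwise contests:
Mei beats Lena 138–0.
Theo beats Mei 84–54.
Mei beats Marcus 105–33.
Lena beats Aisha 95–43.
Marcus beats Theo 84–54.
Every option loses at least one head-to-head, so there is no Condorcet winner.

none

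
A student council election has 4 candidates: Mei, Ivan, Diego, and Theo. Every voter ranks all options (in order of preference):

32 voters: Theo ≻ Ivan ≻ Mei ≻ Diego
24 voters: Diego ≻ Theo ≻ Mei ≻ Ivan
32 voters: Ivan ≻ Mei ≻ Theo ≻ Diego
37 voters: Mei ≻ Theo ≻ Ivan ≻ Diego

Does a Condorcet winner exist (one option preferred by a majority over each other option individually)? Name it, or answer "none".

Checking pairwise contests:
Ivan beats Mei 64–61.
Theo beats Ivan 93–32.
Mei beats Diego 101–24.
Mei beats Theo 69–56.
Every option loses at least one head-to-head, so there is no Condorcet winner.

none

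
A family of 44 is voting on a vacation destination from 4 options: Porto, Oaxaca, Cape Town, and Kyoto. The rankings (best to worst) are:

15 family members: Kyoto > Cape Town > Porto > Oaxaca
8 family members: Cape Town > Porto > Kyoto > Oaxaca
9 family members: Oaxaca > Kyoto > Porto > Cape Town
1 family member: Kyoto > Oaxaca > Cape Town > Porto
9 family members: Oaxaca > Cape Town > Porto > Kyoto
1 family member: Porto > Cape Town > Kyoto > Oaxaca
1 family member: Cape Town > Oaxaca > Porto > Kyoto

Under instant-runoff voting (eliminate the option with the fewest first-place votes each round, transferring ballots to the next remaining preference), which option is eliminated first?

Porto

Round 1: Porto 1, Oaxaca 18, Cape Town 9, Kyoto 16. Eliminate Porto.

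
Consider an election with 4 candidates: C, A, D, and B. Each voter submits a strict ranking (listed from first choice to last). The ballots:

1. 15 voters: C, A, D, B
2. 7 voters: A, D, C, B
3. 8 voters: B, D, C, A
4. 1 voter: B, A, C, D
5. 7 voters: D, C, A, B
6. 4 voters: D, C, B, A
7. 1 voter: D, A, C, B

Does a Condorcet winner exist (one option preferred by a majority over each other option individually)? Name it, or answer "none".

Checking pairwise contests:
D beats C 27–16.
C beats A 34–9.
A beats D 23–20.
C beats B 34–9.
Every option loses at least one head-to-head, so there is no Condorcet winner.

none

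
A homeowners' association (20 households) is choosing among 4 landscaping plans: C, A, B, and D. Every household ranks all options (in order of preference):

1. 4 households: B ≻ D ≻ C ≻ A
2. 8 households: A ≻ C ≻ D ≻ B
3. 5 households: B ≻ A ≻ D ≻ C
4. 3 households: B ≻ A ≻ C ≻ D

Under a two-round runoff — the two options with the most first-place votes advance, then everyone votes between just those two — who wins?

Round 1 first-place votes: C 0, A 8, B 12, D 0.
B and A advance.
Runoff: B is preferred to A by 12 voters; A by 8.
B wins the runoff.

B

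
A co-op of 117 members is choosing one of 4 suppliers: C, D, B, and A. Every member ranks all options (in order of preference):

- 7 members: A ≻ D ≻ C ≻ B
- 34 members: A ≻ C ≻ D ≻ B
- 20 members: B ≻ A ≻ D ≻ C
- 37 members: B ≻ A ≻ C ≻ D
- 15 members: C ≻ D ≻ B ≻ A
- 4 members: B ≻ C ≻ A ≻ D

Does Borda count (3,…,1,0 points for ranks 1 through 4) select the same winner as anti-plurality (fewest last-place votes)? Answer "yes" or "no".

Borda — scores: C 165, D 98, B 198, A 241. Winner: A.
Anti-plurality — last-place votes: C 20, D 41, B 41, A 15. Winner: A.
The two methods agree.

yes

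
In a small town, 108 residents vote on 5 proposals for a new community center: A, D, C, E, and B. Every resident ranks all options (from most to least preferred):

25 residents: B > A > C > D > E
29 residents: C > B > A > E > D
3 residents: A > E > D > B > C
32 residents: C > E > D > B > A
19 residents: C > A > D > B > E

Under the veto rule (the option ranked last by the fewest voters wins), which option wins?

B

Last-place votes: A 32, D 29, C 3, E 44, B 0.
B is ranked last by the fewest voters, so B wins.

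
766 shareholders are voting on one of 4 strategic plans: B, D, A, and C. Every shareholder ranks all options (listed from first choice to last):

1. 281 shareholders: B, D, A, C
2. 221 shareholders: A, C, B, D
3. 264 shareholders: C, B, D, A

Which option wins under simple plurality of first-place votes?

B

First-place votes: B 281, D 0, A 221, C 264.
B has the most first-place votes.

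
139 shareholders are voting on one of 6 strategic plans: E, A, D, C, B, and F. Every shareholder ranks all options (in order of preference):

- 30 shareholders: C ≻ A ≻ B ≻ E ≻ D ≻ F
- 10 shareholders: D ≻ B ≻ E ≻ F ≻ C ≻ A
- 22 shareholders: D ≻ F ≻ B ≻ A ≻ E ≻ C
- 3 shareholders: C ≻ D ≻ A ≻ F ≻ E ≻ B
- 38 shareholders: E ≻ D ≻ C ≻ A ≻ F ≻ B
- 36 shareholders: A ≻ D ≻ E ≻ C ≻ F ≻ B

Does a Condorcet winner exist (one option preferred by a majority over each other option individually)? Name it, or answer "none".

D vs E: 71–68 for D.
D vs A: 73–66 for D.
D vs C: 106–33 for D.
D vs B: 109–30 for D.
D vs F: 139–0 for D.
D beats every other option head-to-head.

D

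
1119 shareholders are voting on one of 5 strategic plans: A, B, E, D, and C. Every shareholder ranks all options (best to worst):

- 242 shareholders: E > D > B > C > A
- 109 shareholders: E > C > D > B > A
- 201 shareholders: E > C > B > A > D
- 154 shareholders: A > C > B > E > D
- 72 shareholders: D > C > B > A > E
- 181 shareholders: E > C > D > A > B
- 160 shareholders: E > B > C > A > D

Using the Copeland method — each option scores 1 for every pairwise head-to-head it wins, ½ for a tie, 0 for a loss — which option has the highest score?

E

A: loses to B, E, D, and C → score 0.
B: beats A; loses to E, D, and C → score 1.
E: beats A, B, D, and C → score 4.
D: beats A and B; loses to E and C → score 2.
C: beats A, B, and D; loses to E → score 3.
E has the best pairwise record.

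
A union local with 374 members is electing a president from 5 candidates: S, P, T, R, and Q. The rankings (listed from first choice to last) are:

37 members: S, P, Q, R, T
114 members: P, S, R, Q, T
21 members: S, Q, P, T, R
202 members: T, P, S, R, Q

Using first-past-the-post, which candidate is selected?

T

First-place votes: S 58, P 114, T 202, R 0, Q 0.
T has the most first-place votes.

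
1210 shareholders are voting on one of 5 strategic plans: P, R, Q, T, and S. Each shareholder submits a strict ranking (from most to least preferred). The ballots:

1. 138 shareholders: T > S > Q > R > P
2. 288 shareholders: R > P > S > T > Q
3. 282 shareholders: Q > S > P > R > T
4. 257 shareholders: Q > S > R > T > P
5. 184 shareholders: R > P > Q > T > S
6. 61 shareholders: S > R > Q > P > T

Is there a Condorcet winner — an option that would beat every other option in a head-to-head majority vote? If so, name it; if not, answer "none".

Q vs P: 738–472 for Q.
Q vs R: 677–533 for Q.
Q vs T: 784–426 for Q.
Q vs S: 723–487 for Q.
Q beats every other option head-to-head.

Q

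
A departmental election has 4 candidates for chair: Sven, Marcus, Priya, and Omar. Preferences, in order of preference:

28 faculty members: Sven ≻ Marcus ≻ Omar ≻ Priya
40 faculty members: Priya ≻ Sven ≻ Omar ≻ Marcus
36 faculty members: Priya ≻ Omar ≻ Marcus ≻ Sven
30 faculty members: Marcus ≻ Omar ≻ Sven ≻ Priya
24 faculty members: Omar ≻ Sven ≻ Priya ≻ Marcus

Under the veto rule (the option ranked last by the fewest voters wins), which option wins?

Last-place votes: Sven 36, Marcus 64, Priya 58, Omar 0.
Omar is ranked last by the fewest voters, so Omar wins.

Omar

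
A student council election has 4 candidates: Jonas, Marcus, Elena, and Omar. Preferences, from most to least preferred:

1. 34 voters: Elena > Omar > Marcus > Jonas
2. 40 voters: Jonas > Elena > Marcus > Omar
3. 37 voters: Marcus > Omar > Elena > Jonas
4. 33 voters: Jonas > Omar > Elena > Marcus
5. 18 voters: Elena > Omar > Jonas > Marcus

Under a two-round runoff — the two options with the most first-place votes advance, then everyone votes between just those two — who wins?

Elena

Round 1 first-place votes: Jonas 73, Marcus 37, Elena 52, Omar 0.
Jonas and Elena advance.
Runoff: Jonas is preferred to Elena by 73 voters; Elena by 89.
Elena wins the runoff.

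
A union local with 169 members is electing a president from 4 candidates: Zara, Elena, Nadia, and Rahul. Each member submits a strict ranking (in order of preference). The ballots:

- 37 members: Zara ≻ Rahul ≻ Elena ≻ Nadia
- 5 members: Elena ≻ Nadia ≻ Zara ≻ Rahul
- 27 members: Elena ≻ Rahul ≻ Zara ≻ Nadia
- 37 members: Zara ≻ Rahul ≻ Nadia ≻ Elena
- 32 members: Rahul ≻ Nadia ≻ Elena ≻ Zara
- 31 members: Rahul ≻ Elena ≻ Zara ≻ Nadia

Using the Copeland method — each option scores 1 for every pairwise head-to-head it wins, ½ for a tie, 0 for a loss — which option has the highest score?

Rahul

Zara: beats Nadia; loses to Elena and Rahul → score 1.
Elena: beats Zara and Nadia; loses to Rahul → score 2.
Nadia: loses to Zara, Elena, and Rahul → score 0.
Rahul: beats Zara, Elena, and Nadia → score 3.
Rahul has the best pairwise record.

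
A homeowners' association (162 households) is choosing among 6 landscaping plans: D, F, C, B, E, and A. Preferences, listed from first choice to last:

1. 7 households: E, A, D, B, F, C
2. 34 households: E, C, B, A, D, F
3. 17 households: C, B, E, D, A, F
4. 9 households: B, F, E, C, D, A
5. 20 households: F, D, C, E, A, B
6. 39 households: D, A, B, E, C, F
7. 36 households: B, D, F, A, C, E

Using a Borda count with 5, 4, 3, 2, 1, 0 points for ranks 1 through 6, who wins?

B

D: 7·3 + 34·1 + 17·2 + 9·1 + 20·4 + 39·5 + 36·4 = 517
F: 7·1 + 34·0 + 17·0 + 9·4 + 20·5 + 39·0 + 36·3 = 251
C: 7·0 + 34·4 + 17·5 + 9·2 + 20·3 + 39·1 + 36·1 = 374
B: 7·2 + 34·3 + 17·4 + 9·5 + 20·0 + 39·3 + 36·5 = 526
E: 7·5 + 34·5 + 17·3 + 9·3 + 20·2 + 39·2 + 36·0 = 401
A: 7·4 + 34·2 + 17·1 + 9·0 + 20·1 + 39·4 + 36·2 = 361
B has the highest Borda score (526).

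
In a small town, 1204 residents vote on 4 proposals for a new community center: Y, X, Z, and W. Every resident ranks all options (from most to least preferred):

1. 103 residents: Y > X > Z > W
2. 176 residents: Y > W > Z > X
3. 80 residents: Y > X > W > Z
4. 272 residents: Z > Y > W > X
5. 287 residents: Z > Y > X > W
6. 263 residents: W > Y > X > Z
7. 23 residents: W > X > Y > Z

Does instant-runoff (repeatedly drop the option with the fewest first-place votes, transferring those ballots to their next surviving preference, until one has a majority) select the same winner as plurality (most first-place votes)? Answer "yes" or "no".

no

Instant-runoff — R1 Y 359, X 0, Z 559, W 286 (X out); R2 Y 359, Z 559, W 286 (W out); R3 Y 645, Z 559 (Y winner). Winner: Y.
Plurality — first-place votes: Y 359, X 0, Z 559, W 286. Winner: Z.
The two methods disagree.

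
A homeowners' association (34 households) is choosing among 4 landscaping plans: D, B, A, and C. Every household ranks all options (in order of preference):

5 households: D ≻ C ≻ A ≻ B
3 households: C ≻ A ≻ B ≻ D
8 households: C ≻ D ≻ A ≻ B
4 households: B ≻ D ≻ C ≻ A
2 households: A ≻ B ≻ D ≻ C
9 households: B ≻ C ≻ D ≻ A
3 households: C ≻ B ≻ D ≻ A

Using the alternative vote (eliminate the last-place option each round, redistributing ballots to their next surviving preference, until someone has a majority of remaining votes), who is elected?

C

Round 1: D 5, B 13, A 2, C 14. Eliminate A.
Round 2: D 5, B 15, C 14. Eliminate D.
Round 3: B 15, C 19. C has a majority.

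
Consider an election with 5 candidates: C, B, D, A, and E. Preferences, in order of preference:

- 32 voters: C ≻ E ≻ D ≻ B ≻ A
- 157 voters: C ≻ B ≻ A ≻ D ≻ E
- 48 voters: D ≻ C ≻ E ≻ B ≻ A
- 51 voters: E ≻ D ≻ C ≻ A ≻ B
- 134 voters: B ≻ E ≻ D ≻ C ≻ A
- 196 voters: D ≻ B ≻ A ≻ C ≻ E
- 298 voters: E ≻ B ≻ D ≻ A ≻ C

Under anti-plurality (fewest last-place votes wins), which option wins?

D

Last-place votes: C 298, B 51, D 0, A 214, E 353.
D is ranked last by the fewest voters, so D wins.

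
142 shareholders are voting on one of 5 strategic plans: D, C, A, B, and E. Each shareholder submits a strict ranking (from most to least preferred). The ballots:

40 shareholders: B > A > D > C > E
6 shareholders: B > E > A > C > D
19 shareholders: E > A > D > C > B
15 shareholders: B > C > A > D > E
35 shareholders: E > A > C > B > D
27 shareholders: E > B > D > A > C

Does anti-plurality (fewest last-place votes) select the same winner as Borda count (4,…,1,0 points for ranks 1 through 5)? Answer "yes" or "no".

no

Anti-plurality — last-place votes: D 41, C 27, A 0, B 19, E 55. Winner: A.
Borda — scores: D 187, C 180, A 351, B 360, E 342. Winner: B.
The two methods disagree.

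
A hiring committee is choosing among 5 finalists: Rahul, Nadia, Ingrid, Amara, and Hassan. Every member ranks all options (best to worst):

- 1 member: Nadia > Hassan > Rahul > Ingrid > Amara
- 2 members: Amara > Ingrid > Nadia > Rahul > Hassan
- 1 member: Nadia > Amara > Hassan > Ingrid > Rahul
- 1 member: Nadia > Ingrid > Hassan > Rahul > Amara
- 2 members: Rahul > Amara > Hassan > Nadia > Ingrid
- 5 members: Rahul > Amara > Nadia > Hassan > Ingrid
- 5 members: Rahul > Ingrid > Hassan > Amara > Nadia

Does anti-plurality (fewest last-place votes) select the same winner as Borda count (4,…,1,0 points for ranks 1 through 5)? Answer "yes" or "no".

Anti-plurality — last-place votes: Rahul 1, Nadia 5, Ingrid 7, Amara 2, Hassan 2. Winner: Rahul.
Borda — scores: Rahul 53, Nadia 28, Ingrid 26, Amara 37, Hassan 26. Winner: Rahul.
The two methods agree.

yes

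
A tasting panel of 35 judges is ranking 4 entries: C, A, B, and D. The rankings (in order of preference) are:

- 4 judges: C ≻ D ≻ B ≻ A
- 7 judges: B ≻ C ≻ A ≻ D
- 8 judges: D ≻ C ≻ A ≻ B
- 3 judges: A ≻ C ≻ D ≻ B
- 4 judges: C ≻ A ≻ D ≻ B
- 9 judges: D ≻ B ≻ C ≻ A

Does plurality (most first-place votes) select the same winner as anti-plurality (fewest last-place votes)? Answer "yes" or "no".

Plurality — first-place votes: C 8, A 3, B 7, D 17. Winner: D.
Anti-plurality — last-place votes: C 0, A 13, B 15, D 7. Winner: C.
The two methods disagree.

no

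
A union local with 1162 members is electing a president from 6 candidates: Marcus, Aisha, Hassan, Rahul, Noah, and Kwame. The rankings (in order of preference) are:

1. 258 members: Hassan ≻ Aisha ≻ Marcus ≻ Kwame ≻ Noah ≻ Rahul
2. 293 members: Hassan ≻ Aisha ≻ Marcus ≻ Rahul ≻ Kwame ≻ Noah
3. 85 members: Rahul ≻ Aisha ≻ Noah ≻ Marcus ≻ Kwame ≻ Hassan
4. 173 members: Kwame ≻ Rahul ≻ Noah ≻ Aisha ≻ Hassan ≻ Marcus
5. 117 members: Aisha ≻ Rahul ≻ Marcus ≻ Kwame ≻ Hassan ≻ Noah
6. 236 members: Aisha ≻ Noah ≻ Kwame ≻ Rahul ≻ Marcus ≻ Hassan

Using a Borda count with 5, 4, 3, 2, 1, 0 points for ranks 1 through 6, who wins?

Marcus: 258·3 + 293·3 + 85·2 + 173·0 + 117·3 + 236·1 = 2410
Aisha: 258·4 + 293·4 + 85·4 + 173·2 + 117·5 + 236·5 = 4655
Hassan: 258·5 + 293·5 + 85·0 + 173·1 + 117·1 + 236·0 = 3045
Rahul: 258·0 + 293·2 + 85·5 + 173·4 + 117·4 + 236·2 = 2643
Noah: 258·1 + 293·0 + 85·3 + 173·3 + 117·0 + 236·4 = 1976
Kwame: 258·2 + 293·1 + 85·1 + 173·5 + 117·2 + 236·3 = 2701
Aisha has the highest Borda score (4655).

Aisha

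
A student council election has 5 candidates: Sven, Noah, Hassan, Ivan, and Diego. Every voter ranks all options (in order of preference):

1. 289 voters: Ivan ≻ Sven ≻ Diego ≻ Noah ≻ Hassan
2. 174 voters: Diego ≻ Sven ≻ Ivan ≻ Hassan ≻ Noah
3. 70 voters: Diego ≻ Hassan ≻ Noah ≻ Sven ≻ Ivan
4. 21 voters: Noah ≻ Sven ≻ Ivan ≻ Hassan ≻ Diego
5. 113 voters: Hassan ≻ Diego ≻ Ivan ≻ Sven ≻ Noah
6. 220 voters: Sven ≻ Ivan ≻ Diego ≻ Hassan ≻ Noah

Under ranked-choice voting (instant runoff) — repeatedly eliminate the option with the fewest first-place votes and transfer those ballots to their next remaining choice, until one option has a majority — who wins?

Ivan

Round 1: Sven 220, Noah 21, Hassan 113, Ivan 289, Diego 244. Eliminate Noah.
Round 2: Sven 241, Hassan 113, Ivan 289, Diego 244. Eliminate Hassan.
Round 3: Sven 241, Ivan 289, Diego 357. Eliminate Sven.
Round 4: Ivan 530, Diego 357. Ivan has a majority.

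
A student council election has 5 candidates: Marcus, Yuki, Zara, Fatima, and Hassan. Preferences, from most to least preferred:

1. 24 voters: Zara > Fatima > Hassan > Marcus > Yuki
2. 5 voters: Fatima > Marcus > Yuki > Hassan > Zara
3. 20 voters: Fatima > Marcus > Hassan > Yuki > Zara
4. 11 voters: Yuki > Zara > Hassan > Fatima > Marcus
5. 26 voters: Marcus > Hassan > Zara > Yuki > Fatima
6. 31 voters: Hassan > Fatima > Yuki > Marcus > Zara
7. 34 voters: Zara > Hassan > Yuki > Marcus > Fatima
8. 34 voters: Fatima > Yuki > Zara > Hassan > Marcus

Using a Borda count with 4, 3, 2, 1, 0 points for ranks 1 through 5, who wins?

Marcus: 24·1 + 5·3 + 20·3 + 11·0 + 26·4 + 31·1 + 34·1 + 34·0 = 268
Yuki: 24·0 + 5·2 + 20·1 + 11·4 + 26·1 + 31·2 + 34·2 + 34·3 = 332
Zara: 24·4 + 5·0 + 20·0 + 11·3 + 26·2 + 31·0 + 34·4 + 34·2 = 385
Fatima: 24·3 + 5·4 + 20·4 + 11·1 + 26·0 + 31·3 + 34·0 + 34·4 = 412
Hassan: 24·2 + 5·1 + 20·2 + 11·2 + 26·3 + 31·4 + 34·3 + 34·1 = 453
Hassan has the highest Borda score (453).

Hassan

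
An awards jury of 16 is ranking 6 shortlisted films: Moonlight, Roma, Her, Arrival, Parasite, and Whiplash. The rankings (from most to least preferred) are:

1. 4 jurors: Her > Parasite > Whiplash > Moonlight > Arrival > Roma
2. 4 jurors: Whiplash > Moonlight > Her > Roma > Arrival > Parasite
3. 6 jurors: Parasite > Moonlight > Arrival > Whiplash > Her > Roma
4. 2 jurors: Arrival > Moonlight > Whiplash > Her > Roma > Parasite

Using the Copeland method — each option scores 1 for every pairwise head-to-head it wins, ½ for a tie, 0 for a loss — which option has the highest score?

Parasite

Moonlight: beats Roma, Her, and Arrival; ties Whiplash; loses to Parasite → score 3.5.
Roma: loses to Moonlight, Her, Arrival, Parasite, and Whiplash → score 0.
Her: beats Roma and Parasite; ties Arrival; loses to Moonlight and Whiplash → score 2.5.
Arrival: beats Roma; ties Her and Whiplash; loses to Moonlight and Parasite → score 2.
Parasite: beats Moonlight, Roma, Arrival, and Whiplash; loses to Her → score 4.
Whiplash: beats Roma and Her; ties Moonlight and Arrival; loses to Parasite → score 3.
Parasite has the best pairwise record.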